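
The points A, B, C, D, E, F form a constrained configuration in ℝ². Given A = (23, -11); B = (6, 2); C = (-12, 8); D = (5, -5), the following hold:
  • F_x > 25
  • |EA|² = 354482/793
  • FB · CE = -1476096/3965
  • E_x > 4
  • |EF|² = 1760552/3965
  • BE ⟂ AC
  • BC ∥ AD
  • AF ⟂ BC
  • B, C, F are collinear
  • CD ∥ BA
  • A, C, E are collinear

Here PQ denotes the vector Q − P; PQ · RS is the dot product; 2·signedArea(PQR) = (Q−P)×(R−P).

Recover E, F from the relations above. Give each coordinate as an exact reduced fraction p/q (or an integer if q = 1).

E = (3504/793, -724/793)
F = (126/5, -22/5)

1. E_x = 3504/793  [A, C, E are collinear ∩ BE ⟂ AC]
2. E_y = -724/793  [A, C, E are collinear ∩ BE ⟂ AC]
   → E = (3504/793, -724/793)
3. F_x = 126/5  [B, C, F are collinear ∩ AF ⟂ BC]
4. F_y = -22/5  [B, C, F are collinear ∩ AF ⟂ BC]
   → F = (126/5, -22/5)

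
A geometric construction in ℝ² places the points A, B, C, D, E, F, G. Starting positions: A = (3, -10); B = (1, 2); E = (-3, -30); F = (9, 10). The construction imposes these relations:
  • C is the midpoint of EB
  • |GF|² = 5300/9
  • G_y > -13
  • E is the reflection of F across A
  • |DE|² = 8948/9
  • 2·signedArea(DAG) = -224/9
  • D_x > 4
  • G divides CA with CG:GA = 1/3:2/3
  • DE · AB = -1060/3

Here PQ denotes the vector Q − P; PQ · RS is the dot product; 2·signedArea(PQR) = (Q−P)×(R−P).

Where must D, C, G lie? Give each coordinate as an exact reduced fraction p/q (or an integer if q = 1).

1. D_x = 13/3  [line 2·x + -12·y + -2/3 = 0 ∩ |DE|² = 8948/9]
2. D_y = 2/3  [line 2·x + -12·y + -2/3 = 0 ∩ |DE|² = 8948/9]
   → D = (13/3, 2/3)
3. C_x = -1  [C is the midpoint of EB]
4. C_y = -14  [C is the midpoint of EB]
   → C = (-1, -14)
5. G_x = 1/3  [2·signedArea(DAG) = -224/9 ∩ G divides CA with CG:GA = 1/3:2/3]
6. G_y = -38/3  [2·signedArea(DAG) = -224/9 ∩ G divides CA with CG:GA = 1/3:2/3]
   → G = (1/3, -38/3)

C = (-1, -14)
D = (13/3, 2/3)
G = (1/3, -38/3)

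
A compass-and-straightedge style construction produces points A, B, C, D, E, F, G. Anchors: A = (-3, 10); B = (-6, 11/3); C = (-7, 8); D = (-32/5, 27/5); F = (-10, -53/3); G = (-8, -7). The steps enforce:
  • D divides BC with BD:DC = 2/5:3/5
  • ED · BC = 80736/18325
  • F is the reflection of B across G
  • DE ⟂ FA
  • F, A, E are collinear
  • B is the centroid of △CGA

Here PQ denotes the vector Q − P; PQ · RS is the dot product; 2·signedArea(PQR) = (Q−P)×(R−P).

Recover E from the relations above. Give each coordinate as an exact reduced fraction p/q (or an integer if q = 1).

E = (-78768/18325, 89211/18325)

1. E_x = -78768/18325  [F, A, E are collinear ∩ DE ⟂ FA]
2. E_y = 89211/18325  [F, A, E are collinear ∩ DE ⟂ FA]
   → E = (-78768/18325, 89211/18325)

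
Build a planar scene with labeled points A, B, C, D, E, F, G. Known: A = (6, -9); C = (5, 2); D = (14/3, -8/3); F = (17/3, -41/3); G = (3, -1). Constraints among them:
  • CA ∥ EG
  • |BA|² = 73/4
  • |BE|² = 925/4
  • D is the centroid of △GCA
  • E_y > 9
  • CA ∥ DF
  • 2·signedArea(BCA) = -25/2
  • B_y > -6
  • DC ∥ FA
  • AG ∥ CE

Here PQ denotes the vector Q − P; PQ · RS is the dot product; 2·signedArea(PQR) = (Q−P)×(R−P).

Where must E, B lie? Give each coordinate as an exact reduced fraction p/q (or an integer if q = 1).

B = (9/2, -5)
E = (2, 10)

1. E_x = 2  [CA ∥ EG ∩ AG ∥ CE]
2. E_y = 10  [CA ∥ EG ∩ AG ∥ CE]
   → E = (2, 10)
3. B_x = 9/2  [line 11·x + 1·y + -89/2 = 0 ∩ |BA|² = 73/4]
4. B_y = -5  [line 11·x + 1·y + -89/2 = 0 ∩ |BA|² = 73/4]
   → B = (9/2, -5)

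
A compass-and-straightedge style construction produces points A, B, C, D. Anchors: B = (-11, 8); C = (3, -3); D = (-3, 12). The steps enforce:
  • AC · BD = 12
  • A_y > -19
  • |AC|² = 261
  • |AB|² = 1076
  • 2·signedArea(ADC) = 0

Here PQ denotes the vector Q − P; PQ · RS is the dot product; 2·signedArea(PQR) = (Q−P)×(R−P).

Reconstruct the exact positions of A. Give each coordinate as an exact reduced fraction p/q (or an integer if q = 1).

1. A_x = 9  [2·signedArea(ADC) = 0 ∩ AC · BD = 12]
2. A_y = -18  [2·signedArea(ADC) = 0 ∩ AC · BD = 12]
   → A = (9, -18)

A = (9, -18)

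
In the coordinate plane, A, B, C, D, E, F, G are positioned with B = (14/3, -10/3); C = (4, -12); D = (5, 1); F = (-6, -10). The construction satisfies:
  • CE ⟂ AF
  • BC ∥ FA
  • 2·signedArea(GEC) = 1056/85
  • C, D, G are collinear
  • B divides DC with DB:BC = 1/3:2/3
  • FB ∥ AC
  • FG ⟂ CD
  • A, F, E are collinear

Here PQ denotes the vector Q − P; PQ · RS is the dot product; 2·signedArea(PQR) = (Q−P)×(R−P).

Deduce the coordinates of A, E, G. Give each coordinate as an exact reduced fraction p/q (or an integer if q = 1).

1. A_x = -20/3  [FB ∥ AC ∩ BC ∥ FA]
2. A_y = -56/3  [FB ∥ AC ∩ BC ∥ FA]
   → A = (-20/3, -56/3)
3. E_x = -518/85  [A, F, E are collinear ∩ CE ⟂ AF]
4. E_y = -954/85  [A, F, E are collinear ∩ CE ⟂ AF]
   → E = (-518/85, -954/85)
5. G_x = 348/85  [C, D, G are collinear ∩ FG ⟂ CD]
6. G_y = -916/85  [C, D, G are collinear ∩ FG ⟂ CD]
   → G = (348/85, -916/85)

A = (-20/3, -56/3)
E = (-518/85, -954/85)
G = (348/85, -916/85)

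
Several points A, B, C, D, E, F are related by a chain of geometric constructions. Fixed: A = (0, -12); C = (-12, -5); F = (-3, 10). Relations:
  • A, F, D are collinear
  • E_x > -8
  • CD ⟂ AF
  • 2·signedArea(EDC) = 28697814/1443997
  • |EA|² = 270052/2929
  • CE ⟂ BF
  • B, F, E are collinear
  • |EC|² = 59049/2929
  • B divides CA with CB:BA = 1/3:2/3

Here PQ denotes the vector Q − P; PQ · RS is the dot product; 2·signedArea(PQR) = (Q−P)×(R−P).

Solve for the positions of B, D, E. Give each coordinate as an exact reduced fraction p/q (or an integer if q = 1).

B = (-8, -22/3)
D = (-570/493, -1736/493)
E = (-22512/2929, -18290/2929)

1. B_x = -8  [B divides CA with CB:BA = 1/3:2/3]
2. B_y = -22/3  [B divides CA with CB:BA = 1/3:2/3]
   → B = (-8, -22/3)
3. D_x = -570/493  [A, F, D are collinear ∩ CD ⟂ AF]
4. D_y = -1736/493  [A, F, D are collinear ∩ CD ⟂ AF]
   → D = (-570/493, -1736/493)
5. E_x = -22512/2929  [B, F, E are collinear ∩ CE ⟂ BF]
6. E_y = -18290/2929  [B, F, E are collinear ∩ CE ⟂ BF]
   → E = (-22512/2929, -18290/2929)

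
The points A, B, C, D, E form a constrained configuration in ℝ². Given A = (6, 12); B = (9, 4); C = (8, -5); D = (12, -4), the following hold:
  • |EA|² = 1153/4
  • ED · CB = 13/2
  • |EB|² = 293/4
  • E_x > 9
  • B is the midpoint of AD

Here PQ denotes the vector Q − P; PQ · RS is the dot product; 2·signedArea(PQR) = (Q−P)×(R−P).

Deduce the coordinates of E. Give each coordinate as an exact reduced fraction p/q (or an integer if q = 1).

1. E_x = 10  [line -1·x + -9·y + -61/2 = 0 ∩ |EA|² = 1153/4]
2. E_y = -9/2  [line -1·x + -9·y + -61/2 = 0 ∩ |EA|² = 1153/4]
   → E = (10, -9/2)

E = (10, -9/2)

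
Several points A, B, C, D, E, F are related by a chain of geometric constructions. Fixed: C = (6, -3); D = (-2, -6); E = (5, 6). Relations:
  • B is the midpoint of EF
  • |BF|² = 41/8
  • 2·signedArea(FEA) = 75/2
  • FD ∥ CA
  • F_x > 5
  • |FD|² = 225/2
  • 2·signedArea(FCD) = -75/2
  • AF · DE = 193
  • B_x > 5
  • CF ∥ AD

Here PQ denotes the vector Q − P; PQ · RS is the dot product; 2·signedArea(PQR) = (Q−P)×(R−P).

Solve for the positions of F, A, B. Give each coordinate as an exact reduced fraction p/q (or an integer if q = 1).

1. F_x = 11/2  [line 3·x + -8·y + -9/2 = 0 ∩ |FD|² = 225/2]
2. F_y = 3/2  [line 3·x + -8·y + -9/2 = 0 ∩ |FD|² = 225/2]
   → F = (11/2, 3/2)
3. A_x = -3/2  [2·signedArea(FEA) = 75/2 ∩ FD ∥ CA]
4. A_y = -21/2  [2·signedArea(FEA) = 75/2 ∩ FD ∥ CA]
   → A = (-3/2, -21/2)
5. B_x = 21/4  [B is the midpoint of EF]
6. B_y = 15/4  [B is the midpoint of EF]
   → B = (21/4, 15/4)

A = (-3/2, -21/2)
B = (21/4, 15/4)
F = (11/2, 3/2)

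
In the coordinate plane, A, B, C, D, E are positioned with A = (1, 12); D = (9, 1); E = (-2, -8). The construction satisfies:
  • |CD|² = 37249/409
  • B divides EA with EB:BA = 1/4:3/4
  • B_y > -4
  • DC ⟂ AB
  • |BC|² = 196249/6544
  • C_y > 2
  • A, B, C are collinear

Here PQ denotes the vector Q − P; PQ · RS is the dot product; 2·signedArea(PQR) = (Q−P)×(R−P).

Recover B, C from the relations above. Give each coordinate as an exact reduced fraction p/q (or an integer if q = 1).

1. B_x = -5/4  [B divides EA with EB:BA = 1/4:3/4]
2. B_y = -3  [B divides EA with EB:BA = 1/4:3/4]
   → B = (-5/4, -3)
3. C_x = -179/409  [A, B, C are collinear ∩ DC ⟂ AB]
4. C_y = 988/409  [A, B, C are collinear ∩ DC ⟂ AB]
   → C = (-179/409, 988/409)

B = (-5/4, -3)
C = (-179/409, 988/409)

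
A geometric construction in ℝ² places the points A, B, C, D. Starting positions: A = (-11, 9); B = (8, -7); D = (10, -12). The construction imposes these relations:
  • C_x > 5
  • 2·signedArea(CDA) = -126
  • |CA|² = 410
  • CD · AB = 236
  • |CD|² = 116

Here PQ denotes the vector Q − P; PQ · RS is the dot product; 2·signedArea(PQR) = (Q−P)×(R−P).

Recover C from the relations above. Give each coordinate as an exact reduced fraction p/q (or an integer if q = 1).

C = (6, -2)

1. C_x = 6  [2·signedArea(CDA) = -126 ∩ CD · AB = 236]
2. C_y = -2  [2·signedArea(CDA) = -126 ∩ CD · AB = 236]
   → C = (6, -2)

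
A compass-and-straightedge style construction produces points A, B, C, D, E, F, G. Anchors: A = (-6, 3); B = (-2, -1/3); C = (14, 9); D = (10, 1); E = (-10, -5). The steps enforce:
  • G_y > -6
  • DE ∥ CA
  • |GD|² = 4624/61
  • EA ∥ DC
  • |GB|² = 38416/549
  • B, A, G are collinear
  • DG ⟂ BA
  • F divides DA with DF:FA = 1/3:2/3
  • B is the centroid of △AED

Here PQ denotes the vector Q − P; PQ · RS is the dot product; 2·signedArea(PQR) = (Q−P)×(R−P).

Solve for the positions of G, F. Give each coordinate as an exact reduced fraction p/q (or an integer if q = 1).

1. G_x = 270/61  [B, A, G are collinear ∩ DG ⟂ BA]
2. G_y = -347/61  [B, A, G are collinear ∩ DG ⟂ BA]
   → G = (270/61, -347/61)
3. F_x = 14/3  [F divides DA with DF:FA = 1/3:2/3]
4. F_y = 5/3  [F divides DA with DF:FA = 1/3:2/3]
   → F = (14/3, 5/3)

F = (14/3, 5/3)
G = (270/61, -347/61)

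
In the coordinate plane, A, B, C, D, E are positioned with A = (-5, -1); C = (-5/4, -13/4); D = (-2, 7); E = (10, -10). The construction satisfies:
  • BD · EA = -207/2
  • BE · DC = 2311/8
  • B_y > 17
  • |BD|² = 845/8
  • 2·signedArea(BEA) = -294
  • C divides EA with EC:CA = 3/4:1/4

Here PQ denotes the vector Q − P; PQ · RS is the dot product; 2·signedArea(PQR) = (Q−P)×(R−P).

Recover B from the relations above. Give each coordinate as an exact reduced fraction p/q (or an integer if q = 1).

1. B_x = -11/4  [BE · DC = 2311/8 ∩ 2·signedArea(BEA) = -294]
2. B_y = 69/4  [BE · DC = 2311/8 ∩ 2·signedArea(BEA) = -294]
   → B = (-11/4, 69/4)

B = (-11/4, 69/4)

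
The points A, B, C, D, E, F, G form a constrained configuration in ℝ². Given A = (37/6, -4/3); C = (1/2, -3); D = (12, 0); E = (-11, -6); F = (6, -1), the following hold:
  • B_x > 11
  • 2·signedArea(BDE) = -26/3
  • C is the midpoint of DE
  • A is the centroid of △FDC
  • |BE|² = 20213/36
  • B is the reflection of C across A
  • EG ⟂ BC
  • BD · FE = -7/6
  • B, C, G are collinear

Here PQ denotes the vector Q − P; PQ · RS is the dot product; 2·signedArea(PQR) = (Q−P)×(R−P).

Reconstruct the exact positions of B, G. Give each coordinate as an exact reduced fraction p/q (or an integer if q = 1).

B = (71/6, 1/3)
G = (-6843/628, -3989/628)

1. B_x = 71/6  [B is the reflection of C across A]
2. B_y = 1/3  [B is the reflection of C across A]
   → B = (71/6, 1/3)
3. G_x = -6843/628  [B, C, G are collinear ∩ EG ⟂ BC]
4. G_y = -3989/628  [B, C, G are collinear ∩ EG ⟂ BC]
   → G = (-6843/628, -3989/628)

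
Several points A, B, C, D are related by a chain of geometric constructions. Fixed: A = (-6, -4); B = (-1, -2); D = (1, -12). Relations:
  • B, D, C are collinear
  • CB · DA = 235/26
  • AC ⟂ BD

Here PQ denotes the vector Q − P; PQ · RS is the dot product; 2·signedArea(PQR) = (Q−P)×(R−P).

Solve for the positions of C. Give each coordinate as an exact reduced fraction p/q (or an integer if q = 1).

1. C_x = -21/26  [B, D, C are collinear ∩ AC ⟂ BD]
2. C_y = -77/26  [B, D, C are collinear ∩ AC ⟂ BD]
   → C = (-21/26, -77/26)

C = (-21/26, -77/26)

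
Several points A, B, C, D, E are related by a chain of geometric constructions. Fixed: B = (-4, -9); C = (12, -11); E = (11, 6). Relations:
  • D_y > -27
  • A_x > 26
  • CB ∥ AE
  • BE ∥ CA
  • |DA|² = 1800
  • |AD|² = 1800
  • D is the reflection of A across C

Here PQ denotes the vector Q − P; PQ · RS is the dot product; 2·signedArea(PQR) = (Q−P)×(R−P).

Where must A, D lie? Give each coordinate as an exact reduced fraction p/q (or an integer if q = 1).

1. A_x = 27  [CB ∥ AE ∩ BE ∥ CA]
2. A_y = 4  [CB ∥ AE ∩ BE ∥ CA]
   → A = (27, 4)
3. D_x = -3  [D is the reflection of A across C]
4. D_y = -26  [D is the reflection of A across C]
   → D = (-3, -26)

A = (27, 4)
D = (-3, -26)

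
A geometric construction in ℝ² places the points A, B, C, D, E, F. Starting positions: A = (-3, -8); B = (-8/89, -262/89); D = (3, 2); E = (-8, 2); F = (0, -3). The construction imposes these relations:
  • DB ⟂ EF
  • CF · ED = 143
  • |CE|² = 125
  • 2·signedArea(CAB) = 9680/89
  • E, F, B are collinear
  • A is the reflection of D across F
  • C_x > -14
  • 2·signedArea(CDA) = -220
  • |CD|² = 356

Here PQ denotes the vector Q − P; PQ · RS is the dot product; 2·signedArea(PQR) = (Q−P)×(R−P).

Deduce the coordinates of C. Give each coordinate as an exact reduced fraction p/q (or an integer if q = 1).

C = (-13, 12)

1. C_x = -13  [2·signedArea(CAB) = 9680/89 ∩ 2·signedArea(CDA) = -220]
2. C_y = 12  [2·signedArea(CAB) = 9680/89 ∩ 2·signedArea(CDA) = -220]
   → C = (-13, 12)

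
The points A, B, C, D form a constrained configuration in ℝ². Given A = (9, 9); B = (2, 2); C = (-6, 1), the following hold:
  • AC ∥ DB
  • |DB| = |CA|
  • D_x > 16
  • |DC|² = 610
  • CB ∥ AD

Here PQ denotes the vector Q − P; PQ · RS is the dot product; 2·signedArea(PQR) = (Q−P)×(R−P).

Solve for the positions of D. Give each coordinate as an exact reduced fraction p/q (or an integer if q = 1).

D = (17, 10)

1. D_x = 17  [AC ∥ DB ∩ CB ∥ AD]
2. D_y = 10  [AC ∥ DB ∩ CB ∥ AD]
   → D = (17, 10)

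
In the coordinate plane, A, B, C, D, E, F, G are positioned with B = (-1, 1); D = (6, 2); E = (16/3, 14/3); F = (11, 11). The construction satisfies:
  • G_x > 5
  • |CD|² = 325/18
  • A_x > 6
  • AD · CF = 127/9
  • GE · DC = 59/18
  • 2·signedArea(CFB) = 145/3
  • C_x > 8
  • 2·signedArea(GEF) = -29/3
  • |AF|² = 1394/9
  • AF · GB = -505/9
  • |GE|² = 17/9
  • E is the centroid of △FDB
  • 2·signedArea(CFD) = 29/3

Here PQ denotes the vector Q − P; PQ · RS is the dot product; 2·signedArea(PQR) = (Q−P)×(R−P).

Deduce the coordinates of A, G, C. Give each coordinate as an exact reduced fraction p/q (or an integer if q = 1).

1. C_x = 53/6  [2·signedArea(CFD) = 29/3 ∩ 2·signedArea(CFB) = 145/3]
2. C_y = 31/6  [2·signedArea(CFD) = 29/3 ∩ 2·signedArea(CFB) = 145/3]
   → C = (53/6, 31/6)
3. A_x = 20/3  [line -13/6·x + -35/6·y + 95/9 = 0 ∩ |AF|² = 1394/9]
4. A_y = -2/3  [line -13/6·x + -35/6·y + 95/9 = 0 ∩ |AF|² = 1394/9]
   → A = (20/3, -2/3)
5. G_x = 17/3  [AF · GB = -505/9 ∩ 2·signedArea(GEF) = -29/3]
6. G_y = 10/3  [AF · GB = -505/9 ∩ 2·signedArea(GEF) = -29/3]
   → G = (17/3, 10/3)

A = (20/3, -2/3)
C = (53/6, 31/6)
G = (17/3, 10/3)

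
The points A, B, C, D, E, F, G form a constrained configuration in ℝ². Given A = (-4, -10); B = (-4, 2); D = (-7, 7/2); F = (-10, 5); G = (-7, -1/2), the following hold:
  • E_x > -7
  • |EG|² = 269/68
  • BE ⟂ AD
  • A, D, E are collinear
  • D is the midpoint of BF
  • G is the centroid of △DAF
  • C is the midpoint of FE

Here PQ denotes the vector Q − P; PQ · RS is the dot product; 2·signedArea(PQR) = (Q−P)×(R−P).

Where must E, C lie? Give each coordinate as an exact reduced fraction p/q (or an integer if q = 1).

1. E_x = -556/85  [A, D, E are collinear ∩ BE ⟂ AD]
2. E_y = 122/85  [A, D, E are collinear ∩ BE ⟂ AD]
   → E = (-556/85, 122/85)
3. C_x = -703/85  [C is the midpoint of FE]
4. C_y = 547/170  [C is the midpoint of FE]
   → C = (-703/85, 547/170)

C = (-703/85, 547/170)
E = (-556/85, 122/85)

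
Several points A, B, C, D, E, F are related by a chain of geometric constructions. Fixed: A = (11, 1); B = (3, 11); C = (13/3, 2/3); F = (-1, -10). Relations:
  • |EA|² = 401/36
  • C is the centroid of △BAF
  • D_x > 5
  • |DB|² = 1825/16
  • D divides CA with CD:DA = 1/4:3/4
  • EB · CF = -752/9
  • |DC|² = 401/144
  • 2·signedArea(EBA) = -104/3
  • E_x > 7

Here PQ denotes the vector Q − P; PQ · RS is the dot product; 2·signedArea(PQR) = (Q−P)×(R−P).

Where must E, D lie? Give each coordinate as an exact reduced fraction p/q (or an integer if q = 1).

1. E_x = 23/3  [EB · CF = -752/9 ∩ 2·signedArea(EBA) = -104/3]
2. E_y = 5/6  [EB · CF = -752/9 ∩ 2·signedArea(EBA) = -104/3]
   → E = (23/3, 5/6)
3. D_x = 6  [D divides CA with CD:DA = 1/4:3/4]
4. D_y = 3/4  [D divides CA with CD:DA = 1/4:3/4]
   → D = (6, 3/4)

D = (6, 3/4)
E = (23/3, 5/6)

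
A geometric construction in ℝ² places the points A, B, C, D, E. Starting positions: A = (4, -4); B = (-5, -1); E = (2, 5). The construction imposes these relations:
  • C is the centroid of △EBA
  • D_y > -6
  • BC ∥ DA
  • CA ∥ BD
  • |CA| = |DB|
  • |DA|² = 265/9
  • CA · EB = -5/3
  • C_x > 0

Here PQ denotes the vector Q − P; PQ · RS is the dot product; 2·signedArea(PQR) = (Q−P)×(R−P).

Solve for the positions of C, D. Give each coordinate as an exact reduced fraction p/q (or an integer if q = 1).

C = (1/3, 0)
D = (-4/3, -5)

1. C_x = 1/3  [C is the centroid of △EBA]
2. C_y = 0  [C is the centroid of △EBA]
   → C = (1/3, 0)
3. D_x = -4/3  [BC ∥ DA ∩ CA ∥ BD]
4. D_y = -5  [BC ∥ DA ∩ CA ∥ BD]
   → D = (-4/3, -5)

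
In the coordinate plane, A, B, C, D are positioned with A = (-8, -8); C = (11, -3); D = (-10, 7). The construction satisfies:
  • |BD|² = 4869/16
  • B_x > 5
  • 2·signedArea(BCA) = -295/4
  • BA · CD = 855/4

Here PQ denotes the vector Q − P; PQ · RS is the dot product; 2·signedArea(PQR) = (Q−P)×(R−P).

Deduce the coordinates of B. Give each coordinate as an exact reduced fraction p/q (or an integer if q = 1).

1. B_x = 23/4  [2·signedArea(BCA) = -295/4 ∩ BA · CD = 855/4]
2. B_y = -1/2  [2·signedArea(BCA) = -295/4 ∩ BA · CD = 855/4]
   → B = (23/4, -1/2)

B = (23/4, -1/2)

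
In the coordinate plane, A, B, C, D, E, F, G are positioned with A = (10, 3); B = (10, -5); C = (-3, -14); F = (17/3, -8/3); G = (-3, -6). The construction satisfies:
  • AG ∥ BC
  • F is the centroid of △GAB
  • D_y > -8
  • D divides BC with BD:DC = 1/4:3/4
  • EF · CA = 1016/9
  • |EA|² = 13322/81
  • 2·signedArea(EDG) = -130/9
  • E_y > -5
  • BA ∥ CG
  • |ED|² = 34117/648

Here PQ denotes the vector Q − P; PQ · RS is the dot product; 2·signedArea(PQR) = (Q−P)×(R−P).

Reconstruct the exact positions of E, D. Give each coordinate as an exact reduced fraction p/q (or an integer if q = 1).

D = (27/4, -29/4)
E = (-1/9, -44/9)

1. E_x = -1/9  [line -13·x + -17·y + -761/9 = 0 ∩ |EA|² = 13322/81]
2. E_y = -44/9  [line -13·x + -17·y + -761/9 = 0 ∩ |EA|² = 13322/81]
   → E = (-1/9, -44/9)
3. D_x = 27/4  [D divides BC with BD:DC = 1/4:3/4]
4. D_y = -29/4  [D divides BC with BD:DC = 1/4:3/4]
   → D = (27/4, -29/4)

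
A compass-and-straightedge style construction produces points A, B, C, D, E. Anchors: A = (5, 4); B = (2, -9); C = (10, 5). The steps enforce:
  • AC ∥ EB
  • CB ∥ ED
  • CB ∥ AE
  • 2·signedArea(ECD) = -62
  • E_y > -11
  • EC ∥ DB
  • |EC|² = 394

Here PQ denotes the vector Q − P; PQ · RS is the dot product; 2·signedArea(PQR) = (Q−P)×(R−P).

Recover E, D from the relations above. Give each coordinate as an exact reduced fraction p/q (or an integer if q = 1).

1. E_x = -3  [AC ∥ EB ∩ CB ∥ AE]
2. E_y = -10  [AC ∥ EB ∩ CB ∥ AE]
   → E = (-3, -10)
3. D_x = -11  [EC ∥ DB ∩ CB ∥ ED]
4. D_y = -24  [EC ∥ DB ∩ CB ∥ ED]
   → D = (-11, -24)

D = (-11, -24)
E = (-3, -10)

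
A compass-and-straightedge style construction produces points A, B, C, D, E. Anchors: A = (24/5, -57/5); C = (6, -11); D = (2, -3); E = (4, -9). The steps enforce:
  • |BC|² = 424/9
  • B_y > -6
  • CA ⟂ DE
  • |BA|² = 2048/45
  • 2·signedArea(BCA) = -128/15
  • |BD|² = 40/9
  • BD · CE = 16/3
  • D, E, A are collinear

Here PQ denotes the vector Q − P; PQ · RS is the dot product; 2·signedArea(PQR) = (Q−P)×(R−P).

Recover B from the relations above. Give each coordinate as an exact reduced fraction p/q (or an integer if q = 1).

1. B_x = 8/3  [BD · CE = 16/3 ∩ 2·signedArea(BCA) = -128/15]
2. B_y = -5  [BD · CE = 16/3 ∩ 2·signedArea(BCA) = -128/15]
   → B = (8/3, -5)

B = (8/3, -5)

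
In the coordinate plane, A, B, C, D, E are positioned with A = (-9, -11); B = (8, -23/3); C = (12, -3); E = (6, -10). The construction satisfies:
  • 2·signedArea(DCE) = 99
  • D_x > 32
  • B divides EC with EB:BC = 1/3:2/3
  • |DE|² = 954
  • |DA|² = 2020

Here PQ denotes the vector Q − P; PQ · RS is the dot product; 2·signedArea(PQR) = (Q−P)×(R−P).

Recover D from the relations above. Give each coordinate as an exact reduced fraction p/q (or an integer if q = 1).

D = (33, 5)

1. D_x = 33  [line 7·x + -6·y + -201 = 0 ∩ |DA|² = 2020]
2. D_y = 5  [line 7·x + -6·y + -201 = 0 ∩ |DA|² = 2020]
   → D = (33, 5)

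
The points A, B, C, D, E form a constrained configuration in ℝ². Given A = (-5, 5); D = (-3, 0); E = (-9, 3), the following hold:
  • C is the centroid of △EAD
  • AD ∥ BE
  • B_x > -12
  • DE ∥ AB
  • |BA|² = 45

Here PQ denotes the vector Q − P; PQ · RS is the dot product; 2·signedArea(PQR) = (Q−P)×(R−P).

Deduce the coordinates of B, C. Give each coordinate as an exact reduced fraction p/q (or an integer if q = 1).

1. B_x = -11  [AD ∥ BE ∩ DE ∥ AB]
2. B_y = 8  [AD ∥ BE ∩ DE ∥ AB]
   → B = (-11, 8)
3. C_x = -17/3  [C is the centroid of △EAD]
4. C_y = 8/3  [C is the centroid of △EAD]
   → C = (-17/3, 8/3)

B = (-11, 8)
C = (-17/3, 8/3)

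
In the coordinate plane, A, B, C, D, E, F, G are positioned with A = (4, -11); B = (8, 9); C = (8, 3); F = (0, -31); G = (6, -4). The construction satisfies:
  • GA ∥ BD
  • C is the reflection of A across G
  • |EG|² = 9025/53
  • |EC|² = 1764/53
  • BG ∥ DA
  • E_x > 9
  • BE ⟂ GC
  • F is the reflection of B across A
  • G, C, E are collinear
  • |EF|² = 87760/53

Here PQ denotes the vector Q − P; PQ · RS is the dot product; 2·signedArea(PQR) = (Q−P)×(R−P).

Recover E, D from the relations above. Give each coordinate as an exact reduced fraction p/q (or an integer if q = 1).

1. E_x = 508/53  [G, C, E are collinear ∩ BE ⟂ GC]
2. E_y = 453/53  [G, C, E are collinear ∩ BE ⟂ GC]
   → E = (508/53, 453/53)
3. D_x = 6  [BG ∥ DA ∩ GA ∥ BD]
4. D_y = 2  [BG ∥ DA ∩ GA ∥ BD]
   → D = (6, 2)

D = (6, 2)
E = (508/53, 453/53)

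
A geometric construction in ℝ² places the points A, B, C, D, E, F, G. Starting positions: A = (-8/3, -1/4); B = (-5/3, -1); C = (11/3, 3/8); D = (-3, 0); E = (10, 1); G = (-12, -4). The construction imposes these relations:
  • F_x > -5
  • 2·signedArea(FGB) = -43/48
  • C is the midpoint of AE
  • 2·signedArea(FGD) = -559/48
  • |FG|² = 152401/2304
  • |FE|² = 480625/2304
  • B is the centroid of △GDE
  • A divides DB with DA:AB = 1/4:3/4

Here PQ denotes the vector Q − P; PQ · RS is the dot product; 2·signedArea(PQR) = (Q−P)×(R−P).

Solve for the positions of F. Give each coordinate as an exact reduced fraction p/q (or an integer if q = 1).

F = (-25/6, -29/16)

1. F_x = -25/6  [2·signedArea(FGD) = -559/48 ∩ 2·signedArea(FGB) = -43/48]
2. F_y = -29/16  [2·signedArea(FGD) = -559/48 ∩ 2·signedArea(FGB) = -43/48]
   → F = (-25/6, -29/16)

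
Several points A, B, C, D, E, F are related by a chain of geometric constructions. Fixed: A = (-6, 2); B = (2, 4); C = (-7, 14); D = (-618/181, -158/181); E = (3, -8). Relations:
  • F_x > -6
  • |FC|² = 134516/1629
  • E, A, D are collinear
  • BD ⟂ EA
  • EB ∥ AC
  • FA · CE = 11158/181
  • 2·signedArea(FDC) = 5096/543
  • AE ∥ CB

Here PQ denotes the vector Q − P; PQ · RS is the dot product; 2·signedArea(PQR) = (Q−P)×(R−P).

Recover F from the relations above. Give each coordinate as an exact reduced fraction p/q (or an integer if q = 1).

F = (-2971/543, 2738/543)

1. F_x = -2971/543  [2·signedArea(FDC) = 5096/543 ∩ FA · CE = 11158/181]
2. F_y = 2738/543  [2·signedArea(FDC) = 5096/543 ∩ FA · CE = 11158/181]
   → F = (-2971/543, 2738/543)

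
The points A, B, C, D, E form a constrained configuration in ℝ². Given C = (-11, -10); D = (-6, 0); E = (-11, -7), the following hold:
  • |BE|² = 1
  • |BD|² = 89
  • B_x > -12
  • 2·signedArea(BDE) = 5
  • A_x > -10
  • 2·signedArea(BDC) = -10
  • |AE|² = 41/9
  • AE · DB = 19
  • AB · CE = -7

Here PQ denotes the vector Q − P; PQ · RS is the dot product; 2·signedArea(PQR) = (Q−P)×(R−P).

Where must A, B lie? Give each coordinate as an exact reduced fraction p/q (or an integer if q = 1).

1. B_x = -11  [2·signedArea(BDC) = -10 ∩ 2·signedArea(BDE) = 5]
2. B_y = -8  [2·signedArea(BDC) = -10 ∩ 2·signedArea(BDE) = 5]
   → B = (-11, -8)
3. A_x = -28/3  [AB · CE = -7 ∩ AE · DB = 19]
4. A_y = -17/3  [AB · CE = -7 ∩ AE · DB = 19]
   → A = (-28/3, -17/3)

A = (-28/3, -17/3)
B = (-11, -8)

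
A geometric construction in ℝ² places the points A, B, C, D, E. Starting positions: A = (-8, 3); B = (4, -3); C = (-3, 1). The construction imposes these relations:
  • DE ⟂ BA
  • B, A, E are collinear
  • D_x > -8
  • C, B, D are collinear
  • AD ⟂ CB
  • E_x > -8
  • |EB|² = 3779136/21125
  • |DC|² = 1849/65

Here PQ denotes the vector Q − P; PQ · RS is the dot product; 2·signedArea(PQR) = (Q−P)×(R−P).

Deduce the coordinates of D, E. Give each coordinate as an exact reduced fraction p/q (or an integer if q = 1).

D = (-496/65, 237/65)
E = (-2588/325, 969/325)

1. D_x = -496/65  [C, B, D are collinear ∩ AD ⟂ CB]
2. D_y = 237/65  [C, B, D are collinear ∩ AD ⟂ CB]
   → D = (-496/65, 237/65)
3. E_x = -2588/325  [B, A, E are collinear ∩ DE ⟂ BA]
4. E_y = 969/325  [B, A, E are collinear ∩ DE ⟂ BA]
   → E = (-2588/325, 969/325)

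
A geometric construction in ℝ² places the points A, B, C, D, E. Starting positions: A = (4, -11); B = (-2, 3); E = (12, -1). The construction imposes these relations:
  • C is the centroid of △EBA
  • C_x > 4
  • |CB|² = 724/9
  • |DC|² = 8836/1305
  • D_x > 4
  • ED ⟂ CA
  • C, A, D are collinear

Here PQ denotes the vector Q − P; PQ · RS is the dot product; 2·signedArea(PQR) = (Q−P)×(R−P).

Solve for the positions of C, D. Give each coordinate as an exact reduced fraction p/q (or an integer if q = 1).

1. C_x = 14/3  [C is the centroid of △EBA]
2. C_y = -3  [C is the centroid of △EBA]
   → C = (14/3, -3)
3. D_x = 708/145  [C, A, D are collinear ∩ ED ⟂ CA]
4. D_y = -59/145  [C, A, D are collinear ∩ ED ⟂ CA]
   → D = (708/145, -59/145)

C = (14/3, -3)
D = (708/145, -59/145)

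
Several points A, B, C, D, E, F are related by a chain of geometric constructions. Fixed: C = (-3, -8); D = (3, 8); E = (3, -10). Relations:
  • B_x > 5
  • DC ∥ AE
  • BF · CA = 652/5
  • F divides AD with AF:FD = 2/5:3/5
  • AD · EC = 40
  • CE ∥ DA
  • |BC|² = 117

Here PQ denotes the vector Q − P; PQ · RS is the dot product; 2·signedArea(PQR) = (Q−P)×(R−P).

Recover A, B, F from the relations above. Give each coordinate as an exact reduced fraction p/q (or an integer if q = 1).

A = (9, 6)
B = (6, -2)
F = (33/5, 34/5)

1. A_x = 9  [DC ∥ AE ∩ CE ∥ DA]
2. A_y = 6  [DC ∥ AE ∩ CE ∥ DA]
   → A = (9, 6)
3. F_x = 33/5  [F divides AD with AF:FD = 2/5:3/5]
4. F_y = 34/5  [F divides AD with AF:FD = 2/5:3/5]
   → F = (33/5, 34/5)
5. B_x = 6  [line -12·x + -14·y + 44 = 0 ∩ |BC|² = 117]
6. B_y = -2  [line -12·x + -14·y + 44 = 0 ∩ |BC|² = 117]
   → B = (6, -2)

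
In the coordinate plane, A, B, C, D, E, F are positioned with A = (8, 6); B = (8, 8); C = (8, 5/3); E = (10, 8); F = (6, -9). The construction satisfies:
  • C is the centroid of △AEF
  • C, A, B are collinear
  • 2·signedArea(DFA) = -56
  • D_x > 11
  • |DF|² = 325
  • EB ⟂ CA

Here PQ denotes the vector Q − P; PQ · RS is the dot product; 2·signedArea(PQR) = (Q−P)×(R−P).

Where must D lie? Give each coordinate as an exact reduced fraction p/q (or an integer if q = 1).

D = (12, 8)

1. D_x = 12  [line -15·x + 2·y + 164 = 0 ∩ |DF|² = 325]
2. D_y = 8  [line -15·x + 2·y + 164 = 0 ∩ |DF|² = 325]
   → D = (12, 8)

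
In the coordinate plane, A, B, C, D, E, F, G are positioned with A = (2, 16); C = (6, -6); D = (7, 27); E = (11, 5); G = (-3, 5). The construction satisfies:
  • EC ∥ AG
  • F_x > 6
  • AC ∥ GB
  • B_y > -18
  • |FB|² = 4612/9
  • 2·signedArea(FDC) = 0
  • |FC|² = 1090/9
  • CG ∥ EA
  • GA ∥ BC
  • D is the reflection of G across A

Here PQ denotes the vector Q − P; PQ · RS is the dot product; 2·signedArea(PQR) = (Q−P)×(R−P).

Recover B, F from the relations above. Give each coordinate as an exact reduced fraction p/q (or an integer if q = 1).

B = (1, -17)
F = (19/3, 5)

1. B_x = 1  [GA ∥ BC ∩ AC ∥ GB]
2. B_y = -17  [GA ∥ BC ∩ AC ∥ GB]
   → B = (1, -17)
3. F_x = 19/3  [line 33·x + -1·y + -204 = 0 ∩ |FC|² = 1090/9]
4. F_y = 5  [line 33·x + -1·y + -204 = 0 ∩ |FC|² = 1090/9]
   → F = (19/3, 5)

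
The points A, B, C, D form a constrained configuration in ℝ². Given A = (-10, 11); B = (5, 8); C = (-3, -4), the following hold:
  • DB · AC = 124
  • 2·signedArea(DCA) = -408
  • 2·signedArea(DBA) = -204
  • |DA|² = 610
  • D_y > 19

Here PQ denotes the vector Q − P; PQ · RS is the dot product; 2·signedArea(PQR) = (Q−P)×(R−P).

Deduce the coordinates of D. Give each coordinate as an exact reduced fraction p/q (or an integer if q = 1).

D = (13, 20)

1. D_x = 13  [2·signedArea(DCA) = -408 ∩ DB · AC = 124]
2. D_y = 20  [2·signedArea(DCA) = -408 ∩ DB · AC = 124]
   → D = (13, 20)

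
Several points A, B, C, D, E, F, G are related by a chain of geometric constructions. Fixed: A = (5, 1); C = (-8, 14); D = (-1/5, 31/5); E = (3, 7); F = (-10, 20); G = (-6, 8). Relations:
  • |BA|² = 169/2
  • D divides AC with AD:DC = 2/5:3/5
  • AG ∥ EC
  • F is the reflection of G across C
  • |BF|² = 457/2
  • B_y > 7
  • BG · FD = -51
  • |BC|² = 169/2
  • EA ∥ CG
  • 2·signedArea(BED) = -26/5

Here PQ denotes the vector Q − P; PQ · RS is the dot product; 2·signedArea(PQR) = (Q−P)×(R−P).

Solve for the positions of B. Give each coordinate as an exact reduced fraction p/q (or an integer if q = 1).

1. B_x = -3/2  [2·signedArea(BED) = -26/5 ∩ BG · FD = -51]
2. B_y = 15/2  [2·signedArea(BED) = -26/5 ∩ BG · FD = -51]
   → B = (-3/2, 15/2)

B = (-3/2, 15/2)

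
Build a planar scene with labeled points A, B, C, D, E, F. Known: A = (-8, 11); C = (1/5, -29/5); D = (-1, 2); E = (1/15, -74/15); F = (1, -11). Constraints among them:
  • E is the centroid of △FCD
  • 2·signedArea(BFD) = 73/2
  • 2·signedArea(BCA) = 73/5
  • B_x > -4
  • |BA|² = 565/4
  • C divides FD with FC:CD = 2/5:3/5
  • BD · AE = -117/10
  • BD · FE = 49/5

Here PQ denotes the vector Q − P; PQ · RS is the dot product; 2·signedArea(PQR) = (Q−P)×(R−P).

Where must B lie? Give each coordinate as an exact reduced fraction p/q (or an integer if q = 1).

B = (-7/2, 0)

1. B_x = -7/2  [BD · AE = -117/10 ∩ BD · FE = 49/5]
2. B_y = 0  [BD · AE = -117/10 ∩ BD · FE = 49/5]
   → B = (-7/2, 0)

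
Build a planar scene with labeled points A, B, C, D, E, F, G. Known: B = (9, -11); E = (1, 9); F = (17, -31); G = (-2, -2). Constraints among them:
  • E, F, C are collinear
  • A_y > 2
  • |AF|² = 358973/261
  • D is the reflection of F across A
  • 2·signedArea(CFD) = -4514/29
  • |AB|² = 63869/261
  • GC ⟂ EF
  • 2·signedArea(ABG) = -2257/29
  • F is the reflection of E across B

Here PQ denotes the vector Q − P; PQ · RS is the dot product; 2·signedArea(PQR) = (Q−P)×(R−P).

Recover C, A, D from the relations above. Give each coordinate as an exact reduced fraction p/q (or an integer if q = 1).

A = (98/87, 73/29)
C = (127/29, 16/29)
D = (-1283/87, 1045/29)

1. C_x = 127/29  [E, F, C are collinear ∩ GC ⟂ EF]
2. C_y = 16/29  [E, F, C are collinear ∩ GC ⟂ EF]
   → C = (127/29, 16/29)
3. A_x = 98/87  [line -9·x + -11·y + 1097/29 = 0 ∩ |AF|² = 358973/261]
4. A_y = 73/29  [line -9·x + -11·y + 1097/29 = 0 ∩ |AF|² = 358973/261]
   → A = (98/87, 73/29)
5. D_x = -1283/87  [D is the reflection of F across A]
6. D_y = 1045/29  [D is the reflection of F across A]
   → D = (-1283/87, 1045/29)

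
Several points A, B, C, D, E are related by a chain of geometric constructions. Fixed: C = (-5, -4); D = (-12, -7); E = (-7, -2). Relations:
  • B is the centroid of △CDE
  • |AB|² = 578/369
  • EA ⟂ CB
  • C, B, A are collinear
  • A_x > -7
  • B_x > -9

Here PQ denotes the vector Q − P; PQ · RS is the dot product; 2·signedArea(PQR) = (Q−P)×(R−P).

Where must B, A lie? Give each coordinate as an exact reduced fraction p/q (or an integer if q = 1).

A = (-277/41, -172/41)
B = (-8, -13/3)

1. B_x = -8  [B is the centroid of △CDE]
2. B_y = -13/3  [B is the centroid of △CDE]
   → B = (-8, -13/3)
3. A_x = -277/41  [C, B, A are collinear ∩ EA ⟂ CB]
4. A_y = -172/41  [C, B, A are collinear ∩ EA ⟂ CB]
   → A = (-277/41, -172/41)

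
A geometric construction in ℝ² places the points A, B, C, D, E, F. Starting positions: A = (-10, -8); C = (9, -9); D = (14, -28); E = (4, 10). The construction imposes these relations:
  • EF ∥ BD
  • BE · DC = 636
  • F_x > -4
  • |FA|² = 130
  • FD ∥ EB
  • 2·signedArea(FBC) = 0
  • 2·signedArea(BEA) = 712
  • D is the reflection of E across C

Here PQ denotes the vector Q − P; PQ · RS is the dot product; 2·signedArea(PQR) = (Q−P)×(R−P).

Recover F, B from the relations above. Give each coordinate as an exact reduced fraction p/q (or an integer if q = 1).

1. B_x = 21  [BE · DC = 636 ∩ 2·signedArea(BEA) = 712]
2. B_y = -19  [BE · DC = 636 ∩ 2·signedArea(BEA) = 712]
   → B = (21, -19)
3. F_x = -3  [2·signedArea(FBC) = 0 ∩ EF ∥ BD]
4. F_y = 1  [2·signedArea(FBC) = 0 ∩ EF ∥ BD]
   → F = (-3, 1)

B = (21, -19)
F = (-3, 1)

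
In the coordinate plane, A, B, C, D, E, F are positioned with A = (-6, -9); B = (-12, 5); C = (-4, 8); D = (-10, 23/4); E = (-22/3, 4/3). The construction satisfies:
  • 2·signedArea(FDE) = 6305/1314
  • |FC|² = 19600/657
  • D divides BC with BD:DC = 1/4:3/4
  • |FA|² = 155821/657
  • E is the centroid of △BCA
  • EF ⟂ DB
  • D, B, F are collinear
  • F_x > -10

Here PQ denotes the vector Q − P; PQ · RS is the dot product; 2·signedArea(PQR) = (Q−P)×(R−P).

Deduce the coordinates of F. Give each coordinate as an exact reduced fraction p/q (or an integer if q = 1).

1. F_x = -1996/219  [D, B, F are collinear ∩ EF ⟂ DB]
2. F_y = 444/73  [D, B, F are collinear ∩ EF ⟂ DB]
   → F = (-1996/219, 444/73)

F = (-1996/219, 444/73)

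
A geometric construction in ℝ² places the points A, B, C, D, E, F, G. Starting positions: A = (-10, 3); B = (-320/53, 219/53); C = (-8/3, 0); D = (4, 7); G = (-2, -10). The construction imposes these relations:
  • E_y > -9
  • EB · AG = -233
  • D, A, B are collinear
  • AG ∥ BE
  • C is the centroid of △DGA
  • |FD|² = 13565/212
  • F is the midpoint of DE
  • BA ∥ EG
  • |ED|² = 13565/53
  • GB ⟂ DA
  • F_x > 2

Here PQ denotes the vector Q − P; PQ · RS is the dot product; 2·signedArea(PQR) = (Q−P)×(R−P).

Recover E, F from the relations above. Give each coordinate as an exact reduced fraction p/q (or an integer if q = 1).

E = (104/53, -470/53)
F = (158/53, -99/106)

1. E_x = 104/53  [BA ∥ EG ∩ AG ∥ BE]
2. E_y = -470/53  [BA ∥ EG ∩ AG ∥ BE]
   → E = (104/53, -470/53)
3. F_x = 158/53  [F is the midpoint of DE]
4. F_y = -99/106  [F is the midpoint of DE]
   → F = (158/53, -99/106)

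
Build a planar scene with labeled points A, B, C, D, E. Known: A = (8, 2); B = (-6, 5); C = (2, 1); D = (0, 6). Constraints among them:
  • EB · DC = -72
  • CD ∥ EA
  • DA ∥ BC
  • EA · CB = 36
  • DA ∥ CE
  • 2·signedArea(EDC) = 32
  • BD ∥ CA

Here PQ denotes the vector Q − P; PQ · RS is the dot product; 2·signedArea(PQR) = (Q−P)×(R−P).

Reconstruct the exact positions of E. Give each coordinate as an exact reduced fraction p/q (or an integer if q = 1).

E = (10, -3)

1. E_x = 10  [CD ∥ EA ∩ DA ∥ CE]
2. E_y = -3  [CD ∥ EA ∩ DA ∥ CE]
   → E = (10, -3)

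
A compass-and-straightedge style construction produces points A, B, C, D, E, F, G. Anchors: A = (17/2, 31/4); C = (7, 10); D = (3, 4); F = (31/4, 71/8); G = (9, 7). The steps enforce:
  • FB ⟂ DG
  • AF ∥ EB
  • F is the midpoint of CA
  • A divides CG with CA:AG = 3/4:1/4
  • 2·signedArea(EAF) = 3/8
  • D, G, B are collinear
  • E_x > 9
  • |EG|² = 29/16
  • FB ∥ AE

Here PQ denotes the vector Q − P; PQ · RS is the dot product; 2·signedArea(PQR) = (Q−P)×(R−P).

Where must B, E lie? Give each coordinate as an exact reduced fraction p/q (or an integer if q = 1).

B = (35/4, 55/8)
E = (19/2, 23/4)

1. B_x = 35/4  [D, G, B are collinear ∩ FB ⟂ DG]
2. B_y = 55/8  [D, G, B are collinear ∩ FB ⟂ DG]
   → B = (35/4, 55/8)
3. E_x = 19/2  [AF ∥ EB ∩ FB ∥ AE]
4. E_y = 23/4  [AF ∥ EB ∩ FB ∥ AE]
   → E = (19/2, 23/4)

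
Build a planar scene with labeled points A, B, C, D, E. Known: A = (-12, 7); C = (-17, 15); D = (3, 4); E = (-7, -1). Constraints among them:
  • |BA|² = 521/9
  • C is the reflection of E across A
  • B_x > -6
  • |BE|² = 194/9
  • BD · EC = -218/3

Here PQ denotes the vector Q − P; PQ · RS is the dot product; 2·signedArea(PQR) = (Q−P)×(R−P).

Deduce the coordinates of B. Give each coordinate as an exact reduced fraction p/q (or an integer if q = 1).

1. B_x = -16/3  [line 10·x + -16·y + 320/3 = 0 ∩ |BA|² = 521/9]
2. B_y = 10/3  [line 10·x + -16·y + 320/3 = 0 ∩ |BA|² = 521/9]
   → B = (-16/3, 10/3)

B = (-16/3, 10/3)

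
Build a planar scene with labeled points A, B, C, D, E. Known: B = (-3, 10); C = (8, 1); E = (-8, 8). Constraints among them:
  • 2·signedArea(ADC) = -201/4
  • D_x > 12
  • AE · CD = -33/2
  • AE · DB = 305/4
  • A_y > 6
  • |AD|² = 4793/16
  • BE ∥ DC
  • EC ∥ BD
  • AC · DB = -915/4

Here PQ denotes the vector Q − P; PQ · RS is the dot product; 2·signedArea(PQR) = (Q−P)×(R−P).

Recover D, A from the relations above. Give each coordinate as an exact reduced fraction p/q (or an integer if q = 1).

1. D_x = 13  [BE ∥ DC ∩ EC ∥ BD]
2. D_y = 3  [BE ∥ DC ∩ EC ∥ BD]
   → D = (13, 3)
3. A_x = -4  [2·signedArea(ADC) = -201/4 ∩ AE · CD = -33/2]
4. A_y = 25/4  [2·signedArea(ADC) = -201/4 ∩ AE · CD = -33/2]
   → A = (-4, 25/4)

A = (-4, 25/4)
D = (13, 3)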